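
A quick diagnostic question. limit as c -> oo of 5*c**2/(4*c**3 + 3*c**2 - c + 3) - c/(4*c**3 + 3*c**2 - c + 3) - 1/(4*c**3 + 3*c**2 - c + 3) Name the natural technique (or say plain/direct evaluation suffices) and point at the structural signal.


Best approach: dominant-term comparison — at large c only the top-degree terms survive; compare the leading terms and the limit falls out. Viewed as a single quotient this is an ∞/∞ form — an at-infinity application of l'Hôpital's rule would also resolve it; comparing leading growth reads the answer without differentiating.


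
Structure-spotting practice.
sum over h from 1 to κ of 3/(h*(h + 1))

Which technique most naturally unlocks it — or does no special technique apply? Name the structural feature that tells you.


Best approach: telescoping — 3/(h*(h + 1)) decomposes into shift-paired simple fractions; the series telescopes to finitely many boundary pieces.


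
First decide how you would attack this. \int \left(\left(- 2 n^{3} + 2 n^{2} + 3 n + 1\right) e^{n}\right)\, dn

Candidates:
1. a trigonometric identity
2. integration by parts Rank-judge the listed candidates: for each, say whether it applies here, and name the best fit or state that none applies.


Verdict: integration by parts — differentiate - 2 n^{3} + 2 n^{2} + 3 n + 1, integrate e^{n}: each pass lowers the polynomial degree, so parts terminates.
- a trigonometric identity: there is no trigonometric structure at all — the integrand carries no sine or cosine to rewrite.
- integration by parts: a fit — the right tool for this form.


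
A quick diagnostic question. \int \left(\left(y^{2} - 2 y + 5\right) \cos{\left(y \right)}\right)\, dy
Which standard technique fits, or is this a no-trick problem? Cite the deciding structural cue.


Best approach: integration by parts — a polynomial y^{2} - 2 y + 5 against the kernel \cos{\left(y \right)} is the signature bounded-ladder case for integration by parts.


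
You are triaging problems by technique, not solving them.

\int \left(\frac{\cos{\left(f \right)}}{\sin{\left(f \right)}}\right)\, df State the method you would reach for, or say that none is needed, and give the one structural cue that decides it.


Technique: u-substitution — gathered as a product, the integrand carries the factor \cos{\left(f \right)} — up to a constant, the derivative of the inner expression \sin{\left(f \right)} — so u = \sin{\left(f \right)} collapses the integral.


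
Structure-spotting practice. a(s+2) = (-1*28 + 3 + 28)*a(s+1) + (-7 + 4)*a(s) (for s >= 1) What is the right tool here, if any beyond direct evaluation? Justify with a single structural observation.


Verdict: the characteristic-root method — no index-dependence in the weights and nothing inhomogeneous: classic characteristic-equation setup.


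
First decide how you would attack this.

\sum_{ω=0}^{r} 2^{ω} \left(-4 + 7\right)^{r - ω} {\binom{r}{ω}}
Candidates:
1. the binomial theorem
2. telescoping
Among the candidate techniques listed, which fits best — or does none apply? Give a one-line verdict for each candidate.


Verdict: the binomial theorem — the summand is term ω of a binomial expansion in 2 and (-4 + 7); the whole sum is a single power.
- the binomial theorem: a fit — the right tool for this form.
- telescoping: in the displayed form, no term reappears at a neighboring index to cancel against.


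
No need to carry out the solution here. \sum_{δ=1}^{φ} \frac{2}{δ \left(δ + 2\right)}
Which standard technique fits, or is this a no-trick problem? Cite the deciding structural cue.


Best approach: telescoping — \frac{2}{δ \left(δ + 2\right)} decomposes into shift-paired simple fractions; the series telescopes to finitely many boundary pieces.


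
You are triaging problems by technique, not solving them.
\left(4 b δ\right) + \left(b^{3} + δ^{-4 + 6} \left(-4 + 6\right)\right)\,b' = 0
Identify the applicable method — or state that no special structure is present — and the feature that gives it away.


Diagnosis: the exact-equation method — because the two cross partials coincide, the form is conservative as written — recover its potential in (δ, b).


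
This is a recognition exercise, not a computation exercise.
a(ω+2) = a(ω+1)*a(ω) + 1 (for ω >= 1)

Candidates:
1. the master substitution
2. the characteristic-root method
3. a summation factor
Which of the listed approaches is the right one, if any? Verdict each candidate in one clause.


Method: no special technique — once the recursion is nonlinear, characteristic roots, master substitutions, and summation factors are all off the table.
- the master substitution — there is no divide-the-index recursive argument.
- the characteristic-root method: the recursion is nonlinear in the sequence values, so no linear-modes ansatz applies.
- a summation factor — no summation factor applies — the rule is not linear in the sequence values.


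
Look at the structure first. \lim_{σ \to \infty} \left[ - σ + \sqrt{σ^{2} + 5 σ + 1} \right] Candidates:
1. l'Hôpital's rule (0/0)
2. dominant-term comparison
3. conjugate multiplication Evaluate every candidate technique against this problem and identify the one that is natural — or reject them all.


Best approach: conjugate multiplication — infinity minus infinity with a radical in play — multiply by the conjugate so the divergences of \sqrt{σ^{2} + 5 σ + 1} and σ annihilate.
- l'Hôpital's rule (0/0) — substitution produces ∞ − ∞ rather than a vanishing quotient; the rule needs a 0/0 ratio to act on.
- dominant-term comparison: no dominant power emerges to decide the limit by degree comparison.
- conjugate multiplication — yes — fits the structure here.


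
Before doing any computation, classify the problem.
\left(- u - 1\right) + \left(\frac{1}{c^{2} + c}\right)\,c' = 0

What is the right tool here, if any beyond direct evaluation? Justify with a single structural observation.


Verdict: separation of variables — all dependence on the two variables factors apart, the defining separable shape. Rearranged, this also fits the Bernoulli template directly; separation reads the product structure as given.


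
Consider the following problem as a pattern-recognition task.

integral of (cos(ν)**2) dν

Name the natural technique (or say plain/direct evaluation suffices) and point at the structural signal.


Technique: a trigonometric identity — an even power like cos(ν)**2 flattens under the half-angle identity into first-degree cosines you can integrate directly.


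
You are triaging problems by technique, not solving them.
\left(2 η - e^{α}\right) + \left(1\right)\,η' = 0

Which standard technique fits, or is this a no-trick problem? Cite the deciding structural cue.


Verdict: a linear integrating factor — arrange it as η' + 2·η = (the forcing term) and the integrating factor does the rest.


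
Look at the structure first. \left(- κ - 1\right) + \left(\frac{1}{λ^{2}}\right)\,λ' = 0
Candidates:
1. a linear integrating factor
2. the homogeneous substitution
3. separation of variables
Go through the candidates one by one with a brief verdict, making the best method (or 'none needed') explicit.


Technique: separation of variables — separating collects all λ-dependence with the derivative and leaves all κ-dependence opposite: variables separate.
- a linear integrating factor: a nonlinear term in the unknown puts this outside the integrating-factor template.
- the homogeneous substitution: rescaling both variables together changes the slope, so no ratio substitution collapses it.
- separation of variables: applicable, and directly so.


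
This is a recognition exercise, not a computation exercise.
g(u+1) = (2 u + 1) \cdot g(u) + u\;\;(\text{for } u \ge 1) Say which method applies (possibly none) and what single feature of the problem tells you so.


Best approach: a summation factor — one-term recursion with variable weight 2 u + 1 is solved by product normalization, not by root-finding.


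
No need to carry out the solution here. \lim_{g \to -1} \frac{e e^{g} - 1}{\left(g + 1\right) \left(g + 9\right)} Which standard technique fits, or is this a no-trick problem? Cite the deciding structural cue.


Diagnosis: l'Hôpital's rule (0/0) — the 0/0 form at -1 is the signature situation for l'Hôpital's rule. The standard small-argument limits would also carry it; the rule is the systematic route.


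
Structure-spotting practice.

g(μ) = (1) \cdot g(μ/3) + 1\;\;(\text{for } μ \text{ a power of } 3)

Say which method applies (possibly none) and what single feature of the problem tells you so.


Method: the master substitution — treat m = log base 3 of μ as the new clock: one recursion step advances m by one while μ scales by 3.


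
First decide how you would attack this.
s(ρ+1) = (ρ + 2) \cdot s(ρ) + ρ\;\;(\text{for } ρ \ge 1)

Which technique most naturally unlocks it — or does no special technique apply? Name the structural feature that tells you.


Diagnosis: a summation factor — first-order, linear, moving coefficient ρ + 2: the discrete analogue of an integrating factor handles it.


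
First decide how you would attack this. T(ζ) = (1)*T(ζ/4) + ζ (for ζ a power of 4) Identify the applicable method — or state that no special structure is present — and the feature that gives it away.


Method: the master substitution — the argument contracts 4-fold per step: reindex ζ exponentially and solve the linear recurrence in the new index.


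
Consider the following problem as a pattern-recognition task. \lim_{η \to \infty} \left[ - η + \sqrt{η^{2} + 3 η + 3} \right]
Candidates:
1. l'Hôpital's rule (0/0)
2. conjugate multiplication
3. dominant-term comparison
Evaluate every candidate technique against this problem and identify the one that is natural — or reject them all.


Diagnosis: conjugate multiplication — neither \sqrt{η^{2} + 3 η + 3} nor η converges alone, so rewrite their difference as a conjugate-rationalized quotient first.
- l'Hôpital's rule (0/0): substitution produces ∞ − ∞ rather than a vanishing quotient; the rule needs a 0/0 ratio to act on.
- conjugate multiplication — applicable, and directly so.
- dominant-term comparison — leading-power comparison does not apply to this form.


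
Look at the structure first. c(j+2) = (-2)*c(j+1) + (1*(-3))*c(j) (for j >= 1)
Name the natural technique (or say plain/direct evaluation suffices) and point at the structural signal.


Verdict: the characteristic-root method — fixed numeric weights on consecutive terms and no forcing term added: the root method in its home territory.


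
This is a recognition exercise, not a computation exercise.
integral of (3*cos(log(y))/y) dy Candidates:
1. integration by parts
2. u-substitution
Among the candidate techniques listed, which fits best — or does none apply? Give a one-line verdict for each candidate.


Best approach: u-substitution — structure check: outer function, inner expression log(y), inner derivative as a factor — the classic u = log(y) pattern.
- integration by parts — the nonconstant-polynomial-times-standard-kernel pattern (an exp, sine, cosine, or logarithm partner) is absent.
- u-substitution — yes — fits the structure here.


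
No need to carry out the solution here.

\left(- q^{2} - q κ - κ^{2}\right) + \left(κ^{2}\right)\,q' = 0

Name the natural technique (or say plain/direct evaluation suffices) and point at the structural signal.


Best approach: the homogeneous substitution — solved for the derivative, the right side is unchanged under scaling κ and q together — it depends only on the ratio q/κ, so substitute a single ratio variable.


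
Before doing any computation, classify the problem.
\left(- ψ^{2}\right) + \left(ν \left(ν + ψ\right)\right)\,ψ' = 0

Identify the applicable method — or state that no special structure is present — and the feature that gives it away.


Diagnosis: the homogeneous substitution — the slope is degree-zero homogeneous: the ratio substitution v = ψ/ν collapses it. Rewriting — with the variables' roles exchanged where the shape demands it — would expose a Bernoulli structure too; the homogeneous substitution simply reads the degrees directly.


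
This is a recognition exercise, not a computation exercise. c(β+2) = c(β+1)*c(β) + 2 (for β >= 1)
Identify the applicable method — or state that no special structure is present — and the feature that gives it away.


Diagnosis: no special technique — nonlinear feedback in the recursion rules out every root- or factor-based technique.


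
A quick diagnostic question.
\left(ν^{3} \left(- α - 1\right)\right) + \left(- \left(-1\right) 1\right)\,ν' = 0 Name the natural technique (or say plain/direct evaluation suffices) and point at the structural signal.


Method: separation of variables — solved for the derivative, the right side splits multiplicatively into a function of each variable alone — divide and integrate each side.


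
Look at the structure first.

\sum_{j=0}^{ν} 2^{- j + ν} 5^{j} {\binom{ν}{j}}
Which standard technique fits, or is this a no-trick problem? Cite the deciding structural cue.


Method: the binomial theorem — the binomial coefficients weight matched powers of 5 and 2, which is exactly the expansion of a binomial power.


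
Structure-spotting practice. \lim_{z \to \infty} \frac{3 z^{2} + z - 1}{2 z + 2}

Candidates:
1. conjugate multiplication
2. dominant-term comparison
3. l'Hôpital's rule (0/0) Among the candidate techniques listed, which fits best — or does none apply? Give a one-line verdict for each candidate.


Best approach: dominant-term comparison — divide through by the highest power of z; every lower-order term dies and the dominant terms decide the limit.
- conjugate multiplication — the conjugate move applies to radical differences, which this is not.
- dominant-term comparison: a fit — the right tool for this form.
- l'Hôpital's rule (0/0): no 0/0 form appears: written as one quotient, top and bottom both grow without bound, and the ratio is decided by their leading terms.


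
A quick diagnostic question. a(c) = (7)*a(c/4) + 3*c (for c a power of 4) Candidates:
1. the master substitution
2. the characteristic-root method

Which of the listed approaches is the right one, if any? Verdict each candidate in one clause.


Best approach: the master substitution — index division is the fingerprint: c/4 in the recursive call means substitute c = 4^m.
- the master substitution: applies; the problem has the shape this method handles.
- the characteristic-root method: the recursion divides its index rather than shifting it — outside the constant-shift family the root method covers.


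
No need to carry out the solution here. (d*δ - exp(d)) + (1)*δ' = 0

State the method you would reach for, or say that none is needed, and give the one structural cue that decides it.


Verdict: a linear integrating factor — linear in the unknown with genuine forcing: multiply through by the exponential of the integrated coefficient and the left side closes into one derivative.


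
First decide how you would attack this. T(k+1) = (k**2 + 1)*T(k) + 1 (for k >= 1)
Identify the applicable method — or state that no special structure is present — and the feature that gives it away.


Technique: a summation factor — with the index-dependent coefficient k**2 + 1, dividing by the cumulative product turns the left side into a pure difference.


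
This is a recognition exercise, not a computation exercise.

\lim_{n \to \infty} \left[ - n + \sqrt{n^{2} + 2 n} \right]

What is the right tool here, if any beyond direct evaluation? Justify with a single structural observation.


Technique: conjugate multiplication — infinity minus infinity with a radical in play — multiply by the conjugate so the divergences of \sqrt{n^{2} + 2 n} and n annihilate.


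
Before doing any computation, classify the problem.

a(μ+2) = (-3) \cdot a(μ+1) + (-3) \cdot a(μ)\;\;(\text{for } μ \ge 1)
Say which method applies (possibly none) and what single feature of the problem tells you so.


Diagnosis: the characteristic-root method — no index-dependence in the weights and nothing inhomogeneous: classic characteristic-equation setup.


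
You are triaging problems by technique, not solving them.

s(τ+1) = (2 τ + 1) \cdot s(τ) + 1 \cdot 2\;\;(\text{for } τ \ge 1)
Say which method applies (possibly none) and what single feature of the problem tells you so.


Verdict: a summation factor — normalize by the running product of 2 τ + 1: the left side becomes a difference, and differences sum.


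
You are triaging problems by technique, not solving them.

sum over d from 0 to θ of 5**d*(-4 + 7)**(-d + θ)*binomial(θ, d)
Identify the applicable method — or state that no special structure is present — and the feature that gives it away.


Method: the binomial theorem — binomial coefficients against complementary powers of 5 and (-4 + 7): recognize the binomial expansion and resum.


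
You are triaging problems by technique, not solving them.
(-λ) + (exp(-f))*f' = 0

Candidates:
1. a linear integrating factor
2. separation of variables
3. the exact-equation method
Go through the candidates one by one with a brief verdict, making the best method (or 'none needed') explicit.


Method: separation of variables — separating collects all f-dependence with the derivative and leaves all λ-dependence opposite: variables separate.
- a linear integrating factor — the unknown enters nonlinearly (through a power, a denominator, or a transcendental function), which the linear integrating-factor recipe cannot absorb as-is — any repair would come from a preliminary substitution, not the factor.
- separation of variables: applicable, and directly so.
- the exact-equation method — any potential here is of the trivial single-variable kind; the exact method earns its name only with genuine cross terms.


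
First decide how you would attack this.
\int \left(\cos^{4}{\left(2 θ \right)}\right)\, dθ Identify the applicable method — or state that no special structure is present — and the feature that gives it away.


Best approach: a trigonometric identity — the exponent on \cos^{4}{\left(2 θ \right)} is even — the power-reduction identity is the standard preprocessing step.


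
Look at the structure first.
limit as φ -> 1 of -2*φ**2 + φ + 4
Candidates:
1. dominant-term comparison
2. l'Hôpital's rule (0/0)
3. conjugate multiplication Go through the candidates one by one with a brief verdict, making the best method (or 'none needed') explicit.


Verdict: no special technique — the expression is continuous at 1 — substitute and evaluate; no indeterminate form appears.
- dominant-term comparison — no dominant-degree comparison decides it.
- l'Hôpital's rule (0/0) — evaluation at the point is determinate, so the rule has nothing to repair.
- conjugate multiplication — there is no infinity-minus-infinity radical difference to rationalize.


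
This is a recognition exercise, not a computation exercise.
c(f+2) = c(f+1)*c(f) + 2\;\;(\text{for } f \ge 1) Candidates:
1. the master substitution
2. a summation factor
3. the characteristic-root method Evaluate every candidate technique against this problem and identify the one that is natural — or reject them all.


Diagnosis: no special technique — the update rule curves (it is not linear in the unknown sequence), so no superposition-based closed form attaches — iterate or study it directly.
- the master substitution: the recursion steps by a constant offset, so exponential reindexing is pointless.
- a summation factor — no summation factor applies — the rule is not linear in the sequence values.
- the characteristic-root method: the recursion is nonlinear in the sequence values, so no linear-modes ansatz applies.


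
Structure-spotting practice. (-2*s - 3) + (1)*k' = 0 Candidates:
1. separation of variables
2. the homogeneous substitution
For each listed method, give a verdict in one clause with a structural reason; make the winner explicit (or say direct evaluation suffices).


Verdict: no special technique — with k absent the equation is not coupled at all: direct integration in s.
- separation of variables: with no unknown in the slope, separating variables is a formality — the equation integrates directly.
- the homogeneous substitution: rescaling both variables together changes the slope, so no ratio substitution collapses it.


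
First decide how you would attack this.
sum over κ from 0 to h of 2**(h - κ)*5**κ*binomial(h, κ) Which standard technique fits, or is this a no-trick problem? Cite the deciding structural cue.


Verdict: the binomial theorem — binomial coefficients against complementary powers of 5 and 2: recognize the binomial expansion and resum.


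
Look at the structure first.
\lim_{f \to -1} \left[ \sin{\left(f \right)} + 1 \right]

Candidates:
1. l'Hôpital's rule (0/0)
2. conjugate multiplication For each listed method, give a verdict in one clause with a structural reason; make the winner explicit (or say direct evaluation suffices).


Verdict: no special technique — nothing blocks direct substitution at -1: plug in and finish.
- l'Hôpital's rule (0/0): substituting the point gives a finite value outright — there is no indeterminate clash to repair.
- conjugate multiplication — there is no infinity-minus-infinity radical difference to rationalize.


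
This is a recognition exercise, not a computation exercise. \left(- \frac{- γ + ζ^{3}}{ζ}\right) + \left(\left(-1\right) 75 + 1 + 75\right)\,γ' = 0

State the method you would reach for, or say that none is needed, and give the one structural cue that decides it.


Verdict: a linear integrating factor — linear in the unknown with genuine forcing: multiply through by the exponential of the integrated coefficient and the left side closes into one derivative.


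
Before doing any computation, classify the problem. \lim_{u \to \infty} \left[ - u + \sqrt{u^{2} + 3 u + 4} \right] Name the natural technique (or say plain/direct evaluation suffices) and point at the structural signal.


Verdict: conjugate multiplication — divergence minus divergence hides a finite answer — expose it by pairing \sqrt{u^{2} + 3 u + 4} - u with its conjugate.


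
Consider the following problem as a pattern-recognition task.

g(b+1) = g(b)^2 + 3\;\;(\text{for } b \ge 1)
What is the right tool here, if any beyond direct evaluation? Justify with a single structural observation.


Verdict: no special technique — no ansatz, no master substitution, no summation factor survives the nonlinearity here.


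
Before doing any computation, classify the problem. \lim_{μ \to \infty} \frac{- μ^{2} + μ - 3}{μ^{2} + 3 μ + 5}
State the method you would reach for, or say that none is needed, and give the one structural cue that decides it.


Diagnosis: dominant-term comparison — divide through by the highest power of μ; every lower-order term dies and the dominant terms decide the limit. As a single quotient, the ∞/∞ shape would yield to repeated differentiation as well — the growth comparison gets there in one look.


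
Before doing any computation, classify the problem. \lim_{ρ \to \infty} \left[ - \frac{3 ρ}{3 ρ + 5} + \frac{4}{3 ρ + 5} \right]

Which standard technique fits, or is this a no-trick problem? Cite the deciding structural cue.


Verdict: dominant-term comparison — divide by the highest power of ρ present: lower-order terms vanish and the dominant ratio remains. Differentiating the expression as a single quotient would eventually settle it as well; matching dominant growth settles it immediately.


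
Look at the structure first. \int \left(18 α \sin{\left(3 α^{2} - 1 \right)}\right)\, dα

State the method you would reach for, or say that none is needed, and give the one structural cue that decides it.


Verdict: u-substitution — collected, the integrand has one factor that is, up to a constant, the derivative of an inner expression the rest depends on — substitute for that inner expression.


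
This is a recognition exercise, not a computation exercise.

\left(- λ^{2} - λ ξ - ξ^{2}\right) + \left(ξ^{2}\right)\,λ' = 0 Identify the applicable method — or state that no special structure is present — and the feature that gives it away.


Verdict: the homogeneous substitution — the slope's numerator and denominator share total degree; set v = λ/ξ and the equation drops to separable form.


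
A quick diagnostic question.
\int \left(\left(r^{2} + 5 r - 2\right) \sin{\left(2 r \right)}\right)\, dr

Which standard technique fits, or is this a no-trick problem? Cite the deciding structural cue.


Method: integration by parts — the integrand splits as r^{2} + 5 r - 2 times \sin{\left(2 r \right)} — repeatedly differentiating the polynomial part kills it, which is the parts ladder.


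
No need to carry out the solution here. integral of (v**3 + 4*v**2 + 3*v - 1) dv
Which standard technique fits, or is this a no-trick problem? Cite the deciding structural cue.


Technique: no special technique — the integrand is a sum of constant multiples of powers of v — integrate term by term.


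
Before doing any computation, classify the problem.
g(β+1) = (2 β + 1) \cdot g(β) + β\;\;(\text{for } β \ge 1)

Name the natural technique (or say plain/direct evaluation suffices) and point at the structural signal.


Method: a summation factor — first-order linear but the coefficient 2 β + 1 moves with the index — divide by the cumulative product and telescope.


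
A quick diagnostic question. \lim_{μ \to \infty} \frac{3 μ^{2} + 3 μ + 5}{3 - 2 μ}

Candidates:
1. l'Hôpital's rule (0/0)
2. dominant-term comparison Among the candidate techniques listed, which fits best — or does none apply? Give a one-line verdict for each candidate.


Method: dominant-term comparison — at large μ only the top-degree terms survive; compare the leading terms and the limit falls out.
- l'Hôpital's rule (0/0) — as a single quotient the expression runs to ∞/∞ at the limit point — an at-infinity form of the rule would apply, though the leading-growth comparison is the direct reading.
- dominant-term comparison: yes — fits the structure here.


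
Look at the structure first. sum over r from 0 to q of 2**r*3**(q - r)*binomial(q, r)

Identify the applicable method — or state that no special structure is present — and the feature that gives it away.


Technique: the binomial theorem — binomial coefficients against complementary powers of 2 and 3: recognize the binomial expansion and resum.


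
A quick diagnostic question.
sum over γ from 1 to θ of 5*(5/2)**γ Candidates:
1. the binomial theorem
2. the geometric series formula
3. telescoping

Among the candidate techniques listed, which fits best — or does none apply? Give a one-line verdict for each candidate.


Verdict: the geometric series formula — check a ratio of consecutive terms: it is 5/2, independent of the index, so the geometric formula closes the sum.
- the binomial theorem: the terms do not reassemble into a binomial power.
- the geometric series formula — applicable, and directly so.
- telescoping: as presented, consecutive terms share no shifted copy to cancel against — no rewrite is on display to change that.


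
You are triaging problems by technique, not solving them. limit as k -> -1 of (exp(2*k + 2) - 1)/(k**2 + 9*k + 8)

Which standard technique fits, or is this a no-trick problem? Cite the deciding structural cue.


Best approach: l'Hôpital's rule (0/0) — both numerator and denominator vanish at -1: the genuine 0/0 indeterminate that l'Hôpital exists for. One could equally expand both pieces locally and compare leading terms; the rule does that in one stroke.


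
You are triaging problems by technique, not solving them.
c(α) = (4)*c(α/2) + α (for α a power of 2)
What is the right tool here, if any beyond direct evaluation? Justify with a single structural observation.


Diagnosis: the master substitution — recursion at α/2 is multiplicative in the index; logarithmic reindexing via α = 2^m linearizes it.


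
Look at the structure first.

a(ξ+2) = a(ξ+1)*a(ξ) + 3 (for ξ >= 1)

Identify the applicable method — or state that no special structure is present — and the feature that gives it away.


Diagnosis: no special technique — the new term depends nonlinearly on the old ones, which disqualifies every superposition-based technique.


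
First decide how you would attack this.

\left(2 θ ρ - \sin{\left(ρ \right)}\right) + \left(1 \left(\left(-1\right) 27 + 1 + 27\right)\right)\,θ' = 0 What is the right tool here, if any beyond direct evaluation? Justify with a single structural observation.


Technique: a linear integrating factor — the unknown enters only to the first power against a nonzero forcing term — the integrating-factor template applies directly.


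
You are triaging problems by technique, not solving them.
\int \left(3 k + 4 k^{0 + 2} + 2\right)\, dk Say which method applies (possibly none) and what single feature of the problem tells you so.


Verdict: no special technique — a term-by-term power-rule job in k; no substitution or rearrangement earns its keep here.


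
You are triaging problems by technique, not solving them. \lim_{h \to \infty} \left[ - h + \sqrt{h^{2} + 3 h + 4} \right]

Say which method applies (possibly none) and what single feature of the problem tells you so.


Method: conjugate multiplication — \sqrt{h^{2} + 3 h + 4} and h both blow up, but their difference is tame once the conjugate rationalizes it.


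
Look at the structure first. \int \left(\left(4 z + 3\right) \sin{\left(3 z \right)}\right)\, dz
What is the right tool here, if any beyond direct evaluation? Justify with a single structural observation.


Diagnosis: integration by parts — differentiate 4 z + 3, integrate \sin{\left(3 z \right)}: each pass lowers the polynomial degree, so parts terminates.


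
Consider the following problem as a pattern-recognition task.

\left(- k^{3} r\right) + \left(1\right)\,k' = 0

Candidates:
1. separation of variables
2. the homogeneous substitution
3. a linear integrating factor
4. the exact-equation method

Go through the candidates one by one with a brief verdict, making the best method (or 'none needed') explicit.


Method: separation of variables — solved for the derivative, the right side splits multiplicatively into a function of each variable alone — divide and integrate each side.
- separation of variables — applicable, and directly so.
- the homogeneous substitution: the slope is not a function of the ratio of the variables alone.
- a linear integrating factor: the unknown enters nonlinearly (through a power, a denominator, or a transcendental function), which the linear integrating-factor recipe cannot absorb as-is — any repair would come from a preliminary substitution, not the factor.
- the exact-equation method — no potential function has this form as its differential, as written.


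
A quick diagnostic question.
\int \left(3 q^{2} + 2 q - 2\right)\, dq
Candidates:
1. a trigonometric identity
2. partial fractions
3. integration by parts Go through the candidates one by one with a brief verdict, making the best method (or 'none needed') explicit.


Method: no special technique — nothing composite, nothing rational, nothing trigonometric — each constant-multiple power of q integrates by the power rule alone.
- a trigonometric identity — no sine or cosine appears, so there is nothing for a trigonometric identity to act on.
- partial fractions — the expression is not a ratio of polynomials that decomposes further.
- integration by parts: splitting off a factor buys nothing — the integrand integrates directly without parts.


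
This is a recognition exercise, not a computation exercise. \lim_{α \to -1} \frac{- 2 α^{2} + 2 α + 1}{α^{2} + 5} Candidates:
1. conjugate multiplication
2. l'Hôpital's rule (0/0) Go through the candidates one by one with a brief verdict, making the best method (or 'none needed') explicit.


Verdict: no special technique — the expression is continuous at the evaluation point — substitute directly; no indeterminate form appears.
- conjugate multiplication — no divergent radical difference is present for a conjugate pair to cancel.
- l'Hôpital's rule (0/0): substituting the point gives a finite value outright — there is no indeterminate clash to repair.


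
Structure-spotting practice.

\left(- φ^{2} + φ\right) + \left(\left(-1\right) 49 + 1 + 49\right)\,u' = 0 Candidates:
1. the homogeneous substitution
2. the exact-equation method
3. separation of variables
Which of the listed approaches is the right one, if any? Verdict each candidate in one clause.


Method: no special technique — with u absent the equation is not coupled at all: direct integration in φ.
- the homogeneous substitution — the slope does not depend on the ratio of the variables alone.
- the exact-equation method — with the unknown absent from both coefficients, the cross-partial test holds emptily — nothing for the exact method to work on.
- separation of variables — separation is only trivially available — with the unknown absent from the slope this is a direct integration, not a separation problem.


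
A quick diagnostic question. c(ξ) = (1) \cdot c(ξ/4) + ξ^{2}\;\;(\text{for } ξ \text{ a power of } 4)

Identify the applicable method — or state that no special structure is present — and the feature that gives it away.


Best approach: the master substitution — treat m = log base 4 of ξ as the new clock: one recursion step advances m by one while ξ scales by 4.


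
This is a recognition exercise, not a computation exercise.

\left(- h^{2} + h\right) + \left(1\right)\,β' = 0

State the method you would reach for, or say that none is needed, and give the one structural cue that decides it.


Best approach: no special technique — the slope is a pure function of h; integrate both sides and be done.


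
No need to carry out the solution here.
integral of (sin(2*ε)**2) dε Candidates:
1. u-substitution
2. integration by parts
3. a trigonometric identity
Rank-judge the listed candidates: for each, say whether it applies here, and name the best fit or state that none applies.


Diagnosis: a trigonometric identity — the even exponent on sin(2*ε)**2 signals one move: rewrite via cos of the doubled angle.
- u-substitution — no subexpression of the integrand serves as a whole-integral substitution inner — individual terms may offer their own, but none carries its derivative as a factor of the full integrand; a working change of variable would have to be constructed from outside the expression.
- integration by parts: not the fit here: there is no polynomial factor to ladder down — parts can still close the trigonometric product by recursion, though the identity rewrite is the direct route.
- a trigonometric identity — applicable, and directly so.


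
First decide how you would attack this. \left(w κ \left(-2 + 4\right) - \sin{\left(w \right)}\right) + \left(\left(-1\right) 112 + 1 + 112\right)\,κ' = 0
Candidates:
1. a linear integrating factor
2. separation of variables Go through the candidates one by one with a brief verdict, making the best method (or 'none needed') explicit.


Method: a linear integrating factor — linear in the unknown with genuine forcing: multiply through by the exponential of the integrated coefficient and the left side closes into one derivative.
- a linear integrating factor — applicable, and directly so.
- separation of variables: the two dependences are entangled, not a clean product of one-variable pieces.


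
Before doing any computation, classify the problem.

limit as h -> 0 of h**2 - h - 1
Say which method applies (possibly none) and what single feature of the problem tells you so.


Method: no special technique — the expression is continuous at 0 — substitute and evaluate; no indeterminate form appears.


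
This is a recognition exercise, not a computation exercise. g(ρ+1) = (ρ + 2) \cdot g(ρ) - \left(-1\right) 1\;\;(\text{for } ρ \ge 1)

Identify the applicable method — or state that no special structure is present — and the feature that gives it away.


Verdict: a summation factor — an index-dependent multiplier ρ + 2 rules out characteristic roots; a summation factor converts it to a pure difference.


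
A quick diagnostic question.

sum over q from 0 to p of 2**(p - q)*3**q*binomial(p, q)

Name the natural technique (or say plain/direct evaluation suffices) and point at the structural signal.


Verdict: the binomial theorem — terms weighting binomial(p, q) against matched powers of 3 and 2 reassemble into (3 + 2)^p by the binomial theorem.


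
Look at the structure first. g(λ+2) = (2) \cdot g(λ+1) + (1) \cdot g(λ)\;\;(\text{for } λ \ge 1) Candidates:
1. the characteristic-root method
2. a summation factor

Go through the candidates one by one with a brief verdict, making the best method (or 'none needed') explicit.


Technique: the characteristic-root method — because shifting λ leaves the equation's coefficients unchanged, exponential trials reduce it to algebra.
- the characteristic-root method — yes — fits the structure here.
- a summation factor: a summation factor telescopes one-step recursions; this one carries higher-order memory.


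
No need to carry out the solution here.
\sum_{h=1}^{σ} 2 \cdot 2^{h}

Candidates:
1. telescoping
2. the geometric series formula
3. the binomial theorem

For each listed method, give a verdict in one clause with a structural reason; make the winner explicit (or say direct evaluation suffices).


Best approach: the geometric series formula — check a ratio of consecutive terms: it is 2, independent of the index, so the geometric formula closes the sum.
- telescoping — neither a shifted-difference shape nor integer-spaced poles are present.
- the geometric series formula — applies; the problem has the shape this method handles.
- the binomial theorem — no binomial coefficients pair with matched powers.


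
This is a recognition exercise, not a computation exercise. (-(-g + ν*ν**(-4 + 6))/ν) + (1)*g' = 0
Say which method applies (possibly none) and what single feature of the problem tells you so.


Technique: a linear integrating factor — the unknown enters only to the first power against a nonzero forcing term — the integrating-factor template applies directly.


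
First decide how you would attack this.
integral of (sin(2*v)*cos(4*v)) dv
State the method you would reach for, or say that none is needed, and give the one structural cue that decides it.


Diagnosis: a trigonometric identity — two sinusoids at different rates multiply in sin(2*v)*cos(4*v); the product-to-sum identity uncouples them.


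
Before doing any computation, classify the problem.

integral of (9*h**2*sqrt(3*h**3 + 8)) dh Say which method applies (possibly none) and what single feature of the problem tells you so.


Best approach: u-substitution — structure check: outer function, inner expression 3*h**3 + 8, inner derivative as a factor — the classic u = 3*h**3 + 8 pattern.


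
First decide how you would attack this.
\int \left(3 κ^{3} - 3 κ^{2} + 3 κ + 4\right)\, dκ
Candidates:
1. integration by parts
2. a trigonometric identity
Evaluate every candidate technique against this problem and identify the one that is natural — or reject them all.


Verdict: no special technique — every term is a constant multiple of a power of κ; term-wise power-rule integration needs no preliminary transformation.
- integration by parts — parts would only shuffle a directly integrable integrand.
- a trigonometric identity — with no trigonometric functions present, identity rewriting has no target.
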